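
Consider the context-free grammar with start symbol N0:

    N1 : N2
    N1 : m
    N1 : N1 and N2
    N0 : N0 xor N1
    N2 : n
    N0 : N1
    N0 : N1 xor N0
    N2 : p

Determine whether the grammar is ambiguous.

Witness: m xor m

Derivation 1: N0 ⇒ N0 xor N1 ⇒ N1 xor N1 ⇒ m xor N1 ⇒ m xor m
Derivation 2: N0 ⇒ N1 xor N0 ⇒ m xor N0 ⇒ m xor N1 ⇒ m xor m

Two distinct leftmost derivations for the same string.

Ambiguous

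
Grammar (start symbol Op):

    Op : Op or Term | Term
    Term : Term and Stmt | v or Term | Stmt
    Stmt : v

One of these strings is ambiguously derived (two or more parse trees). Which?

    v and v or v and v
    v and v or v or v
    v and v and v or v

v and v or v and v: 1 tree
v and v or v or v: 2 trees
v and v and v or v: 1 tree

v and v or v or v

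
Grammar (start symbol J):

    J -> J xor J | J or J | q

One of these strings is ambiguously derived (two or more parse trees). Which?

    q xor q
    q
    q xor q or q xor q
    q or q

q xor q: 1 tree
q: 1 tree
q xor q or q xor q: 5 trees
q or q: 1 tree

q xor q or q xor q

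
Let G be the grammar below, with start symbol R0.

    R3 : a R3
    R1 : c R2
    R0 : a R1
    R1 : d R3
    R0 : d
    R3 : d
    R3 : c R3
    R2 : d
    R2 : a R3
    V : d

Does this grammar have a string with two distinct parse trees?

Unambiguous

(V is unreachable from R0, so its rules don't affect L(R0).) Restricted to the reachable nonterminals, every rule has the form A → t or A → t B, and no two rules for the same A share a first terminal. The grammar encodes a DFA — one run per string.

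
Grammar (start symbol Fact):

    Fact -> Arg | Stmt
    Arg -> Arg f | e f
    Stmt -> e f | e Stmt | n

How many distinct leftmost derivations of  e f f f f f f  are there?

Parse trees for e f f f f f f:
  [Fact [Arg [Arg [Arg [Arg [Arg [Arg e f] f] f] f] f] f]]

1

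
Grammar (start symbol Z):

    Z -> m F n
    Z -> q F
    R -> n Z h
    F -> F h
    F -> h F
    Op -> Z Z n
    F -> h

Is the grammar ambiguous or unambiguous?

Ambiguous

Witness: q h h

Derivation 1: Z ⇒ q F ⇒ q F h ⇒ q h h
Derivation 2: Z ⇒ q F ⇒ q h F ⇒ q h h

Two distinct leftmost derivations for the same string.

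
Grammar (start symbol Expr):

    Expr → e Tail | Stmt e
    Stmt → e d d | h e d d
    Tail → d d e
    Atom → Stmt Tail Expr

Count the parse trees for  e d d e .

2

Parse trees for e d d e:
  [Expr e [Tail d d e]]
  [Expr [Stmt e d d] e]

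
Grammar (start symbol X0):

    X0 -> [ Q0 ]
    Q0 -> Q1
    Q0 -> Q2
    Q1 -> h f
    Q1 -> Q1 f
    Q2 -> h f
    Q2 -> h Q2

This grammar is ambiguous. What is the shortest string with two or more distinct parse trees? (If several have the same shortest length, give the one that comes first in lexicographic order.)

length 4: [ h f ] has 2 parse trees

Two derivations of [ h f ]:
  X0 ⇒ [ Q0 ] ⇒ [ Q1 ] ⇒ [ h f ]
  X0 ⇒ [ Q0 ] ⇒ [ Q2 ] ⇒ [ h f ]

[ h f ]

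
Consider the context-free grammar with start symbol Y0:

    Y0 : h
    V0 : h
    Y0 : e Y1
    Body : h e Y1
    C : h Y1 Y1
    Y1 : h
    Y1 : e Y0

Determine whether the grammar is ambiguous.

Only Y0, Y1 are reachable from Y0; ignoring the rest: The reachable rules are right-linear with at most one rule per (nonterminal, next-terminal) pair. Each input token forces the next rule, so parsing is deterministic.

Unambiguous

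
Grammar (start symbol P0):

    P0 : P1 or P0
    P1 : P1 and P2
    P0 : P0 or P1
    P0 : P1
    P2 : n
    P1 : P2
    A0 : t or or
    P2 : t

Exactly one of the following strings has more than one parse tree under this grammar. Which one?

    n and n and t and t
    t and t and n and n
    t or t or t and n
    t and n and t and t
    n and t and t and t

n and n and t and t: 1 tree
t and t and n and n: 1 tree
t or t or t and n: 4 trees
t and n and t and t: 1 tree
n and t and t and t: 1 tree

t or t or t and n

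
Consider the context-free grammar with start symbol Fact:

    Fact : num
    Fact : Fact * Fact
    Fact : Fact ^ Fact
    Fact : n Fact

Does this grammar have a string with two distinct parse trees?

Ambiguous

Witness: n num * num

Derivation 1: Fact ⇒ Fact * Fact ⇒ n Fact * Fact ⇒ n num * Fact ⇒ n num * num
Derivation 2: Fact ⇒ n Fact ⇒ n Fact * Fact ⇒ n num * Fact ⇒ n num * num

Two distinct leftmost derivations for the same string.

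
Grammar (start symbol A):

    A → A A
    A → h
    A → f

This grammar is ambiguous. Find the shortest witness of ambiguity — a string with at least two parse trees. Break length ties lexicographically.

f f f

length 1: no string has ≥2 trees
length 2: no string has ≥2 trees
length 3: f f f has 2 parse trees

Two derivations of f f f:
  A ⇒ A A ⇒ A A A ⇒ f A A ⇒ f f A ⇒ f f f
  A ⇒ A A ⇒ f A ⇒ f A A ⇒ f f A ⇒ f f f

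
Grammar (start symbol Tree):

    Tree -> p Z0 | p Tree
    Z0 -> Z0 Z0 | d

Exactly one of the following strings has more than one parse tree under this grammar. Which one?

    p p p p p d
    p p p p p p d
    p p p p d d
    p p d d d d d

p p p p p d: 1 tree
p p p p p p d: 1 tree
p p p p d d: 1 tree
p p d d d d d: 14 trees

p p d d d d d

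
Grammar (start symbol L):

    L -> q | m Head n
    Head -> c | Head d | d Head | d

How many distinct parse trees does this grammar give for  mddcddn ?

6

Parse trees for mddcddn:
  [L m [Head [Head [Head d [Head d [Head c]]] d] d] n]
  [L m [Head [Head d [Head [Head d [Head c]] d]] d] n]
  [L m [Head [Head d [Head d [Head [Head c] d]]] d] n]
  [L m [Head d [Head [Head [Head d [Head c]] d] d]] n]
  [L m [Head d [Head [Head d [Head [Head c] d]] d]] n]
  [L m [Head d [Head d [Head [Head [Head c] d] d]]] n]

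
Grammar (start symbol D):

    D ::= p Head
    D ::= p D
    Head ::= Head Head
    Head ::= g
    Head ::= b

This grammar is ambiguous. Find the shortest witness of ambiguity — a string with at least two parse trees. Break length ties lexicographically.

length 2: no string has ≥2 trees
length 3: no string has ≥2 trees
length 4: p b b b has 2 parse trees

Two derivations of p b b b:
  D ⇒ p Head ⇒ p Head Head ⇒ p Head Head Head ⇒ p b Head Head ⇒ p b b Head ⇒ p b b b
  D ⇒ p Head ⇒ p Head Head ⇒ p b Head ⇒ p b Head Head ⇒ p b b Head ⇒ p b b b

p b b b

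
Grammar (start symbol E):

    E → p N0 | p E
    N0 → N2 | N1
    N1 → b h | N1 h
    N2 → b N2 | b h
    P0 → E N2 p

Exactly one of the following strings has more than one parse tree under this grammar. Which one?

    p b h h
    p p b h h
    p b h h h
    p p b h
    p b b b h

p p b h

p b h h: 1 tree
p p b h h: 1 tree
p b h h h: 1 tree
p p b h: 2 trees
p b b b h: 1 tree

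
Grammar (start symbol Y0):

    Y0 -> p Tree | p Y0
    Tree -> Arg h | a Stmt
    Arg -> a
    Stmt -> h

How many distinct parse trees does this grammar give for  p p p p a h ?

2

Parse trees for p p p p a h:
  [Y0 p [Y0 p [Y0 p [Y0 p [Tree [Arg a] h]]]]]
  [Y0 p [Y0 p [Y0 p [Y0 p [Tree a [Stmt h]]]]]]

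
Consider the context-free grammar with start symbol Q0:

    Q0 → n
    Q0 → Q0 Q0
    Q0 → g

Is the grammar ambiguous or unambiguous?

Witness: g g g

Derivation 1: Q0 ⇒ Q0 Q0 ⇒ Q0 Q0 Q0 ⇒ g Q0 Q0 ⇒ g g Q0 ⇒ g g g
Derivation 2: Q0 ⇒ Q0 Q0 ⇒ g Q0 ⇒ g Q0 Q0 ⇒ g g Q0 ⇒ g g g

Two distinct leftmost derivations for the same string.

Ambiguous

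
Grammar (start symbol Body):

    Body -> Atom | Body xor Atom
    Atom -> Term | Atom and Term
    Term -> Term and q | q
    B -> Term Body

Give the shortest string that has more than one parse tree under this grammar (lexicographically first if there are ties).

length 1: no string has ≥2 trees
length 3: q and q has 2 parse trees

Two derivations of q and q:
  Body ⇒ Atom ⇒ Term ⇒ Term and q ⇒ q and q
  Body ⇒ Atom ⇒ Atom and Term ⇒ Term and Term ⇒ q and Term ⇒ q and q

q and q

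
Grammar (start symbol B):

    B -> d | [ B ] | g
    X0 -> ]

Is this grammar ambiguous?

Only B is reachable from B; ignoring the rest: L(B) is { openⁿ atom closeⁿ : n ≥ 0 }. The bracket depth fixes n, and the derivation is forced at every step.

Unambiguous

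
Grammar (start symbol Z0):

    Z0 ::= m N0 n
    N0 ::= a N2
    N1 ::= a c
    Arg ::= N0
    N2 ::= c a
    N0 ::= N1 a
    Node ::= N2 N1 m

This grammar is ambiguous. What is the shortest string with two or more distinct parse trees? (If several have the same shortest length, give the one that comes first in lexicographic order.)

m a c a n

length 5: m a c a n has 2 parse trees

Two derivations of m a c a n:
  Z0 ⇒ m N0 n ⇒ m a N2 n ⇒ m a c a n
  Z0 ⇒ m N0 n ⇒ m N1 a n ⇒ m a c a n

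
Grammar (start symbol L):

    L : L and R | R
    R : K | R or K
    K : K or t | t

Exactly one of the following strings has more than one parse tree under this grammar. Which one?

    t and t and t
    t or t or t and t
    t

t and t and t: 1 tree
t or t or t and t: 4 trees
t: 1 tree

t or t or t and t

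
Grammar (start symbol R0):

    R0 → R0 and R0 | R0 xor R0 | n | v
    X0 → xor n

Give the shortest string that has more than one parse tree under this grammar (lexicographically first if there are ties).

n and n and n

length 1: no string has ≥2 trees
length 3: no string has ≥2 trees
length 5: n and n and n has 2 parse trees

Two derivations of n and n and n:
  R0 ⇒ R0 and R0 ⇒ R0 and R0 and R0 ⇒ n and R0 and R0 ⇒ n and n and R0 ⇒ n and n and n
  R0 ⇒ R0 and R0 ⇒ n and R0 ⇒ n and R0 and R0 ⇒ n and n and R0 ⇒ n and n and n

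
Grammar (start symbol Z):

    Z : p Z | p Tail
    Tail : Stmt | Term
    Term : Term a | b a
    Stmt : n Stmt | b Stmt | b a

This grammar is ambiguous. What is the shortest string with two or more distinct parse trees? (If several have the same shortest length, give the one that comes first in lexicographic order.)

length 3: p b a has 2 parse trees

Two derivations of p b a:
  Z ⇒ p Tail ⇒ p Stmt ⇒ p b a
  Z ⇒ p Tail ⇒ p Term ⇒ p b a

p b a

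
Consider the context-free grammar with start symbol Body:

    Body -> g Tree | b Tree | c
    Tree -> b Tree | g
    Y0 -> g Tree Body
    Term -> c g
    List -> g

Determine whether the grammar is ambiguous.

Unambiguous

(Y0, Term, List are unreachable from Body, so their rules don't affect L(Body).) Each reachable nonterminal has at most one production per leading terminal, and all productions are right-linear; the derivation is determined token-by-token.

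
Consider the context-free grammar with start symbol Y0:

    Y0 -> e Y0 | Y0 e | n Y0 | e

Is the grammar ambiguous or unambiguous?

Ambiguous

Witness: e e

Derivation 1: Y0 ⇒ e Y0 ⇒ e e
Derivation 2: Y0 ⇒ Y0 e ⇒ e e

Two distinct leftmost derivations for the same string.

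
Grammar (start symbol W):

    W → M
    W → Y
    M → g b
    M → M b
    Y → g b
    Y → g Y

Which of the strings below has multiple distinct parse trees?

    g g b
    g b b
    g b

g b

g g b: 1 tree
g b b: 1 tree
g b: 2 trees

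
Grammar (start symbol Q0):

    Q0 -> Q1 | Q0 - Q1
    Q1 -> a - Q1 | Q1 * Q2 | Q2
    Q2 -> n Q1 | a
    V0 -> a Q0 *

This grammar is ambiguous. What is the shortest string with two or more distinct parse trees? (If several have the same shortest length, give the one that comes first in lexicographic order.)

length 1: no string has ≥2 trees
length 2: no string has ≥2 trees
length 3: a - a has 2 parse trees

Two derivations of a - a:
  Q0 ⇒ Q1 ⇒ a - Q1 ⇒ a - Q2 ⇒ a - a
  Q0 ⇒ Q0 - Q1 ⇒ Q1 - Q1 ⇒ Q2 - Q1 ⇒ a - Q1 ⇒ a - Q2 ⇒ a - a

a - a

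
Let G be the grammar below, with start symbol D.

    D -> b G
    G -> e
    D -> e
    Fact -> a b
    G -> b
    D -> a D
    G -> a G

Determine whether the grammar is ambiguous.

Unambiguous

Only D, G are reachable from D; ignoring the rest: Restricted to the reachable nonterminals, every rule has the form A → t or A → t B, and no two rules for the same A share a first terminal. The grammar encodes a DFA — one run per string.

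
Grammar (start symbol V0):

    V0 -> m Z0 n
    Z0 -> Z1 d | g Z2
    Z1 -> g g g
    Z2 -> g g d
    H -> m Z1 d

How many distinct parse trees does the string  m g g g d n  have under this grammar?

Parse trees for m g g g d n:
  [V0 m [Z0 [Z1 g g g] d] n]
  [V0 m [Z0 g [Z2 g g d]] n]

2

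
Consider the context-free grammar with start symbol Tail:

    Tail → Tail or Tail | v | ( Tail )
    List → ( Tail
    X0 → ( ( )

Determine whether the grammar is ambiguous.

Witness: v or v or v

Derivation 1: Tail ⇒ Tail or Tail ⇒ Tail or Tail or Tail ⇒ v or Tail or Tail ⇒ v or v or Tail ⇒ v or v or v
Derivation 2: Tail ⇒ Tail or Tail ⇒ v or Tail ⇒ v or Tail or Tail ⇒ v or v or Tail ⇒ v or v or v

Two distinct leftmost derivations for the same string.

Ambiguous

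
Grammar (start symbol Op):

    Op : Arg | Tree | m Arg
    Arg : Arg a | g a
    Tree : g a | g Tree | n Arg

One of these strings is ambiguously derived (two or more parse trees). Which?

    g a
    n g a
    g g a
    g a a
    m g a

g a

g a: 2 trees
n g a: 1 tree
g g a: 1 tree
g a a: 1 tree
m g a: 1 tree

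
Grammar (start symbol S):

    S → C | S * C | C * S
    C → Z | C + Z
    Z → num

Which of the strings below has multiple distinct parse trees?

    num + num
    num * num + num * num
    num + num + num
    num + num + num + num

num + num: 1 tree
num * num + num * num: 4 trees
num + num + num: 1 tree
num + num + num + num: 1 tree

num * num + num * num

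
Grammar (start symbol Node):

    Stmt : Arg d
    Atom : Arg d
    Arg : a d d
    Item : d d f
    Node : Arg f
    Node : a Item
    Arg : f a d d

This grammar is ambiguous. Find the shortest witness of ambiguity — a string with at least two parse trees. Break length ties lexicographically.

length 4: a d d f has 2 parse trees

Two derivations of a d d f:
  Node ⇒ Arg f ⇒ a d d f
  Node ⇒ a Item ⇒ a d d f

a d d f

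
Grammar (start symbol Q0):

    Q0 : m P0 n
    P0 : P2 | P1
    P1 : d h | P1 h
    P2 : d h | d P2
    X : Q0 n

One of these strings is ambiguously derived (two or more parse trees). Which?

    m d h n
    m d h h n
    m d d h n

m d h n: 2 trees
m d h h n: 1 tree
m d d h n: 1 tree

m d h n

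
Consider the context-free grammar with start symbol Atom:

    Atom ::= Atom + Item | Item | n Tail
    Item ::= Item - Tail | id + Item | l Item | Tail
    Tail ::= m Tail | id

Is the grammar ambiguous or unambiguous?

Witness: id + id

Derivation 1: Atom ⇒ Atom + Item ⇒ Item + Item ⇒ Tail + Item ⇒ id + Item ⇒ id + Tail ⇒ id + id
Derivation 2: Atom ⇒ Item ⇒ id + Item ⇒ id + Tail ⇒ id + id

Two distinct leftmost derivations for the same string.

Ambiguous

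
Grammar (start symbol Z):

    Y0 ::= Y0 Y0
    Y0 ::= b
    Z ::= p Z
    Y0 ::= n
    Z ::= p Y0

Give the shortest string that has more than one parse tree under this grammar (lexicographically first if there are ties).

p b b b

length 2: no string has ≥2 trees
length 3: no string has ≥2 trees
length 4: p b b b has 2 parse trees

Two derivations of p b b b:
  Z ⇒ p Y0 ⇒ p Y0 Y0 ⇒ p Y0 Y0 Y0 ⇒ p b Y0 Y0 ⇒ p b b Y0 ⇒ p b b b
  Z ⇒ p Y0 ⇒ p Y0 Y0 ⇒ p b Y0 ⇒ p b Y0 Y0 ⇒ p b b Y0 ⇒ p b b b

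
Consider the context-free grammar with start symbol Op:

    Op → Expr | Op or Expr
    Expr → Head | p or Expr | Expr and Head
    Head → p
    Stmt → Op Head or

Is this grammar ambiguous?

Witness: p or p

Derivation 1: Op ⇒ Expr ⇒ p or Expr ⇒ p or Head ⇒ p or p
Derivation 2: Op ⇒ Op or Expr ⇒ Expr or Expr ⇒ Head or Expr ⇒ p or Expr ⇒ p or Head ⇒ p or p

Two distinct leftmost derivations for the same string.

Ambiguous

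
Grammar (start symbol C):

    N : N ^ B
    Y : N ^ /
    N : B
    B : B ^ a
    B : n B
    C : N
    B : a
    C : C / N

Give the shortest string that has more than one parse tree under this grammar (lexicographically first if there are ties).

length 1: no string has ≥2 trees
length 2: no string has ≥2 trees
length 3: a ^ a has 2 parse trees

Two derivations of a ^ a:
  C ⇒ N ⇒ N ^ B ⇒ B ^ B ⇒ a ^ B ⇒ a ^ a
  C ⇒ N ⇒ B ⇒ B ^ a ⇒ a ^ a

a ^ a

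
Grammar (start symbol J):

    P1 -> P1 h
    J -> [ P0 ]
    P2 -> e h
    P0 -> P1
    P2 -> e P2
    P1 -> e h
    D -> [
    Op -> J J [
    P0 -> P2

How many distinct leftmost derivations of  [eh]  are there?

Parse trees for [eh]:
  [J [ [P0 [P1 e h]] ]]
  [J [ [P0 [P2 e h]] ]]

2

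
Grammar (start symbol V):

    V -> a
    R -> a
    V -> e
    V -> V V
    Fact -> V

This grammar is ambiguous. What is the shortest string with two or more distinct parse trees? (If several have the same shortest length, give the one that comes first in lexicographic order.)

a a a

length 1: no string has ≥2 trees
length 2: no string has ≥2 trees
length 3: a a a has 2 parse trees

Two derivations of a a a:
  V ⇒ V V ⇒ a V ⇒ a V V ⇒ a a V ⇒ a a a
  V ⇒ V V ⇒ V V V ⇒ a V V ⇒ a a V ⇒ a a a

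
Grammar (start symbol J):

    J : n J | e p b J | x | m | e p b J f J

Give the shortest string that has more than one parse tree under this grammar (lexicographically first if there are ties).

length 1: no string has ≥2 trees
length 2: no string has ≥2 trees
length 3: no string has ≥2 trees
length 4: no string has ≥2 trees
length 5: no string has ≥2 trees
length 6: no string has ≥2 trees
length 7: no string has ≥2 trees
length 8: no string has ≥2 trees
length 9: e p b e p b m f m has 2 parse trees

Two derivations of e p b e p b m f m:
  J ⇒ e p b J ⇒ e p b e p b J f J ⇒ e p b e p b m f J ⇒ e p b e p b m f m
  J ⇒ e p b J f J ⇒ e p b e p b J f J ⇒ e p b e p b m f J ⇒ e p b e p b m f m

e p b e p b m f m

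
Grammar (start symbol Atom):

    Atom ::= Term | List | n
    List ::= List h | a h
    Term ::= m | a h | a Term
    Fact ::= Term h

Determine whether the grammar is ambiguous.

Ambiguous

Witness: a h

Derivation 1: Atom ⇒ Term ⇒ a h
Derivation 2: Atom ⇒ List ⇒ a h

Two distinct leftmost derivations for the same string.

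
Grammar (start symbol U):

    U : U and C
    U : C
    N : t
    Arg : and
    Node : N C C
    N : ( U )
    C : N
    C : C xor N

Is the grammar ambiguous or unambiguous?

(Node, Arg are unreachable from U, so their rules don't affect L(U).) U → U and C | C  ;  C → C xor N | N  — a left-associative chain with N at the bottom. Each string factors uniquely by precedence.

Unambiguous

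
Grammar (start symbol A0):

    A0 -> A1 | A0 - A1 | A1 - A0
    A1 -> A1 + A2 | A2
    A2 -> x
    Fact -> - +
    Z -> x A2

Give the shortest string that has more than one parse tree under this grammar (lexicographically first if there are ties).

length 1: no string has ≥2 trees
length 3: x - x has 2 parse trees

Two derivations of x - x:
  A0 ⇒ A0 - A1 ⇒ A1 - A1 ⇒ A2 - A1 ⇒ x - A1 ⇒ x - A2 ⇒ x - x
  A0 ⇒ A1 - A0 ⇒ A2 - A0 ⇒ x - A0 ⇒ x - A1 ⇒ x - A2 ⇒ x - x

x - x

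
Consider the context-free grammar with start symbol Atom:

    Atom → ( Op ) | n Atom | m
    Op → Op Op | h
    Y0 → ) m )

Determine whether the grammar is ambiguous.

Ambiguous

Witness: ( h h h )

Derivation 1: Atom ⇒ ( Op ) ⇒ ( Op Op ) ⇒ ( Op Op Op ) ⇒ ( h Op Op ) ⇒ ( h h Op ) ⇒ ( h h h )
Derivation 2: Atom ⇒ ( Op ) ⇒ ( Op Op ) ⇒ ( h Op ) ⇒ ( h Op Op ) ⇒ ( h h Op ) ⇒ ( h h h )

Two distinct leftmost derivations for the same string.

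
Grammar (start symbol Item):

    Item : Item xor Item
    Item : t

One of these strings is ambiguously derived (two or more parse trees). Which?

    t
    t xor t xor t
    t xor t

t: 1 tree
t xor t xor t: 2 trees
t xor t: 1 tree

t xor t xor t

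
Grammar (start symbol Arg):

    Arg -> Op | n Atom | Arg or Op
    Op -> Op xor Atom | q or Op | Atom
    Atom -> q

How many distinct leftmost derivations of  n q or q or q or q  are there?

4

Parse trees for n q or q or q or q:
  [Arg [Arg n [Atom q]] or [Op q or [Op q or [Op [Atom q]]]]]
  [Arg [Arg [Arg n [Atom q]] or [Op [Atom q]]] or [Op q or [Op [Atom q]]]]
  [Arg [Arg [Arg n [Atom q]] or [Op q or [Op [Atom q]]]] or [Op [Atom q]]]
  [Arg [Arg [Arg [Arg n [Atom q]] or [Op [Atom q]]] or [Op [Atom q]]] or [Op [Atom q]]]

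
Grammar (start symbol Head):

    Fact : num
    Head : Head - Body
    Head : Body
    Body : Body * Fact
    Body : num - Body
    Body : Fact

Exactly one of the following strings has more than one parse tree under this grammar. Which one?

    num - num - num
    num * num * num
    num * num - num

num - num - num: 4 trees
num * num * num: 1 tree
num * num - num: 1 tree

num - num - num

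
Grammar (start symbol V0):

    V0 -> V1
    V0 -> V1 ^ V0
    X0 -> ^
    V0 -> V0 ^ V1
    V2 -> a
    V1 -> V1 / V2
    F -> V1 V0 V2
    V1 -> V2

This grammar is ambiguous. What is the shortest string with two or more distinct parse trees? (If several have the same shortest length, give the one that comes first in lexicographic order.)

a ^ a

length 1: no string has ≥2 trees
length 3: a ^ a has 2 parse trees

Two derivations of a ^ a:
  V0 ⇒ V1 ^ V0 ⇒ V2 ^ V0 ⇒ a ^ V0 ⇒ a ^ V1 ⇒ a ^ V2 ⇒ a ^ a
  V0 ⇒ V0 ^ V1 ⇒ V1 ^ V1 ⇒ V2 ^ V1 ⇒ a ^ V1 ⇒ a ^ V2 ⇒ a ^ a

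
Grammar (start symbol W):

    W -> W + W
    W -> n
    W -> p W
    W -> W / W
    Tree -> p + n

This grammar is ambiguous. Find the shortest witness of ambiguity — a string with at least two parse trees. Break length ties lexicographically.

length 1: no string has ≥2 trees
length 2: no string has ≥2 trees
length 3: no string has ≥2 trees
length 4: p n + n has 2 parse trees

Two derivations of p n + n:
  W ⇒ W + W ⇒ p W + W ⇒ p n + W ⇒ p n + n
  W ⇒ p W ⇒ p W + W ⇒ p n + W ⇒ p n + n

p n + n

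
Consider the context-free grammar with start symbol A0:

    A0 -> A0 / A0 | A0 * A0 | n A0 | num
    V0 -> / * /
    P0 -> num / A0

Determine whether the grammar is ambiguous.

Witness: n num * num

Derivation 1: A0 ⇒ A0 * A0 ⇒ n A0 * A0 ⇒ n num * A0 ⇒ n num * num
Derivation 2: A0 ⇒ n A0 ⇒ n A0 * A0 ⇒ n num * A0 ⇒ n num * num

Two distinct leftmost derivations for the same string.

Ambiguous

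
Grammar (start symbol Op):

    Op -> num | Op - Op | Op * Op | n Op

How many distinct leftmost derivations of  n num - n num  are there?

Parse trees for n num - n num:
  [Op [Op n [Op num]] - [Op n [Op num]]]
  [Op n [Op [Op num] - [Op n [Op num]]]]

2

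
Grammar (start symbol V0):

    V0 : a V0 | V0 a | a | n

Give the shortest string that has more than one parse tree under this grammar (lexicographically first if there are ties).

length 1: no string has ≥2 trees
length 2: a a has 2 parse trees

Two derivations of a a:
  V0 ⇒ a V0 ⇒ a a
  V0 ⇒ V0 a ⇒ a a

a a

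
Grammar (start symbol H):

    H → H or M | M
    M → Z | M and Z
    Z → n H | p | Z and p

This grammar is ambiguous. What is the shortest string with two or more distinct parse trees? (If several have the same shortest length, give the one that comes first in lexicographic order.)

p and p

length 1: no string has ≥2 trees
length 2: no string has ≥2 trees
length 3: p and p has 2 parse trees

Two derivations of p and p:
  H ⇒ M ⇒ Z ⇒ Z and p ⇒ p and p
  H ⇒ M ⇒ M and Z ⇒ Z and Z ⇒ p and Z ⇒ p and p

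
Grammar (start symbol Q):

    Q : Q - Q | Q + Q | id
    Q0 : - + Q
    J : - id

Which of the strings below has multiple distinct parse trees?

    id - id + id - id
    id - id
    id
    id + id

id - id + id - id: 5 trees
id - id: 1 tree
id: 1 tree
id + id: 1 tree

id - id + id - id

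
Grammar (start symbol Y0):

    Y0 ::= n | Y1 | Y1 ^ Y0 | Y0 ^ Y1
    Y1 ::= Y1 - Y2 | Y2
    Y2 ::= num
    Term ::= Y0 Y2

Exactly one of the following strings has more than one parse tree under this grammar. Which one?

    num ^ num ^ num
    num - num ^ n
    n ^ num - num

num ^ num ^ num

num ^ num ^ num: 4 trees
num - num ^ n: 1 tree
n ^ num - num: 1 tree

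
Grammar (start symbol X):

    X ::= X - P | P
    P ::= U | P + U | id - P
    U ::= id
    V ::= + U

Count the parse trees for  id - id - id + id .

7

Parse trees for id - id - id + id:
  [X [X [P [U id]]] - [P [P id - [P [U id]]] + [U id]]]
  [X [X [P [U id]]] - [P id - [P [P [U id]] + [U id]]]]
  [X [X [X [P [U id]]] - [P [U id]]] - [P [P [U id]] + [U id]]]
  [X [X [P id - [P [U id]]]] - [P [P [U id]] + [U id]]]
  [X [P [P id - [P id - [P [U id]]]] + [U id]]]
  [X [P id - [P [P id - [P [U id]]] + [U id]]]]
  [X [P id - [P id - [P [P [U id]] + [U id]]]]]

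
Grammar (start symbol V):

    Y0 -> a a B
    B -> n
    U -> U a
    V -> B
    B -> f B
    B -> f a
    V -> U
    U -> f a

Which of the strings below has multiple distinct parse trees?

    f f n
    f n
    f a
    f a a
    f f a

f f n: 1 tree
f n: 1 tree
f a: 2 trees
f a a: 1 tree
f f a: 1 tree

f a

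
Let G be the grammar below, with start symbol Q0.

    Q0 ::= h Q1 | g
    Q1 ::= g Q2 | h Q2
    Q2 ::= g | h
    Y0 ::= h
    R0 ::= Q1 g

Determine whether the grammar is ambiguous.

Unambiguous

(Y0, R0 are unreachable from Q0, so their rules don't affect L(Q0).) Each reachable nonterminal has at most one production per leading terminal, and all productions are right-linear; the derivation is determined token-by-token.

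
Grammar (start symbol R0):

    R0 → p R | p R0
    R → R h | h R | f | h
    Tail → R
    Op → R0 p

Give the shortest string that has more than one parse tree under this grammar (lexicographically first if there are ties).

p h h

length 2: no string has ≥2 trees
length 3: p h h has 2 parse trees

Two derivations of p h h:
  R0 ⇒ p R ⇒ p R h ⇒ p h h
  R0 ⇒ p R ⇒ p h R ⇒ p h h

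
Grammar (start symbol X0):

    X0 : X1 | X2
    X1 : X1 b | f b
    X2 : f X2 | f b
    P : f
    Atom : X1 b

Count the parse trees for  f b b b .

Parse trees for f b b b:
  [X0 [X1 [X1 [X1 f b] b] b]]

1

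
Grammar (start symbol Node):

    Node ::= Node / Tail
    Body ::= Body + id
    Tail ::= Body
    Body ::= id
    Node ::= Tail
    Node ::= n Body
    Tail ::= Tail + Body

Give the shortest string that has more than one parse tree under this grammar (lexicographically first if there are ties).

id + id

length 1: no string has ≥2 trees
length 2: no string has ≥2 trees
length 3: id + id has 2 parse trees

Two derivations of id + id:
  Node ⇒ Tail ⇒ Body ⇒ Body + id ⇒ id + id
  Node ⇒ Tail ⇒ Tail + Body ⇒ Body + Body ⇒ id + Body ⇒ id + id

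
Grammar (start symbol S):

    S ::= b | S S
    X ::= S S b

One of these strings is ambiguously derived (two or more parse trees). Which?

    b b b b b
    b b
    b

b b b b b: 14 trees
b b: 1 tree
b: 1 tree

b b b b b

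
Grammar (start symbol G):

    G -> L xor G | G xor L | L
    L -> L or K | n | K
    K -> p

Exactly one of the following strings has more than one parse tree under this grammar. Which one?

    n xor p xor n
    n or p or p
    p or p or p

n xor p xor n

n xor p xor n: 4 trees
n or p or p: 1 tree
p or p or p: 1 tree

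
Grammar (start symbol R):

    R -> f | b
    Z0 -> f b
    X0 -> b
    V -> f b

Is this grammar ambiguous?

Unambiguous

Only R is reachable from R; ignoring the rest: Each reachable nonterminal has at most one production per leading terminal, and all productions are right-linear; the derivation is determined token-by-token.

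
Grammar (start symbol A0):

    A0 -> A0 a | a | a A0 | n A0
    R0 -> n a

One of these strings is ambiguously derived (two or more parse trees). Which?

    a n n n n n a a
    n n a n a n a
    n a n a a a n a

a n n n n n a a: 8 trees
n n a n a n a: 1 tree
n a n a a a n a: 1 tree

a n n n n n a a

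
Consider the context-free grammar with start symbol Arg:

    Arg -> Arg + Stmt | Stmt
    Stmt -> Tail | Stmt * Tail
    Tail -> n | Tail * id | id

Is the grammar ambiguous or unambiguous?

Ambiguous

Witness: id * id

Derivation 1: Arg ⇒ Stmt ⇒ Tail ⇒ Tail * id ⇒ id * id
Derivation 2: Arg ⇒ Stmt ⇒ Stmt * Tail ⇒ Tail * Tail ⇒ id * Tail ⇒ id * id

Two distinct leftmost derivations for the same string.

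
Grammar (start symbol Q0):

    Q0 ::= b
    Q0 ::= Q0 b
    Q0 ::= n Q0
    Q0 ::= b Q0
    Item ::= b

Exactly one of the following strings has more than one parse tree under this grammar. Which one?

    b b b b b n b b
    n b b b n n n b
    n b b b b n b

b b b b b n b b: 8 trees
n b b b n n n b: 1 tree
n b b b b n b: 1 tree

b b b b b n b b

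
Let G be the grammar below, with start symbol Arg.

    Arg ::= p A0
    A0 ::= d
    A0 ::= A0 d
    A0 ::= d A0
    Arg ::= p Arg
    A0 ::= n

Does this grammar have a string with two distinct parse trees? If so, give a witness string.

Witness: p d d

Derivation 1: Arg ⇒ p A0 ⇒ p A0 d ⇒ p d d
Derivation 2: Arg ⇒ p A0 ⇒ p d A0 ⇒ p d d

Two distinct leftmost derivations for the same string.

Ambiguous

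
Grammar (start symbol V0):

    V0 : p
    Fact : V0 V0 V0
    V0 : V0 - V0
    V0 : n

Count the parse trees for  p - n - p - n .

5

Parse trees for p - n - p - n:
  [V0 [V0 p] - [V0 [V0 n] - [V0 [V0 p] - [V0 n]]]]
  [V0 [V0 p] - [V0 [V0 [V0 n] - [V0 p]] - [V0 n]]]
  [V0 [V0 [V0 p] - [V0 n]] - [V0 [V0 p] - [V0 n]]]
  [V0 [V0 [V0 p] - [V0 [V0 n] - [V0 p]]] - [V0 n]]
  [V0 [V0 [V0 [V0 p] - [V0 n]] - [V0 p]] - [V0 n]]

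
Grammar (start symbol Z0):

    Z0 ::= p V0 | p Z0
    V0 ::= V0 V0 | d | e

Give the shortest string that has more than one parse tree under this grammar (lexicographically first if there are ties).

length 2: no string has ≥2 trees
length 3: no string has ≥2 trees
length 4: p d d d has 2 parse trees

Two derivations of p d d d:
  Z0 ⇒ p V0 ⇒ p V0 V0 ⇒ p V0 V0 V0 ⇒ p d V0 V0 ⇒ p d d V0 ⇒ p d d d
  Z0 ⇒ p V0 ⇒ p V0 V0 ⇒ p d V0 ⇒ p d V0 V0 ⇒ p d d V0 ⇒ p d d d

p d d d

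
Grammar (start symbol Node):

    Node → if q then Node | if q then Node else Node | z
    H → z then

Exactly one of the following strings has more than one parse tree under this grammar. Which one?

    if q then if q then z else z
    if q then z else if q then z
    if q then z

if q then if q then z else z: 2 trees
if q then z else if q then z: 1 tree
if q then z: 1 tree

if q then if q then z else z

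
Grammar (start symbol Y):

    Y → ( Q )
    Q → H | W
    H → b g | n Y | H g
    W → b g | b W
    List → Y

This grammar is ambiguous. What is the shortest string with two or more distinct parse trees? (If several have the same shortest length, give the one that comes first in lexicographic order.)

( b g )

length 4: ( b g ) has 2 parse trees

Two derivations of ( b g ):
  Y ⇒ ( Q ) ⇒ ( H ) ⇒ ( b g )
  Y ⇒ ( Q ) ⇒ ( W ) ⇒ ( b g )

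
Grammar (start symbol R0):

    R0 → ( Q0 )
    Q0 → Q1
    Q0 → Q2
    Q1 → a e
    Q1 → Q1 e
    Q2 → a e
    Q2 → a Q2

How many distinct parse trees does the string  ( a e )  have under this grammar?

2

Parse trees for ( a e ):
  [R0 ( [Q0 [Q1 a e]] )]
  [R0 ( [Q0 [Q2 a e]] )]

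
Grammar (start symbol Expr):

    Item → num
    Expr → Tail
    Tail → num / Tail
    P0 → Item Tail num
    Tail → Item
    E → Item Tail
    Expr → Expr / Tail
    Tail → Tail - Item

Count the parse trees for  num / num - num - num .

4

Parse trees for num / num - num - num:
  [Expr [Tail num / [Tail [Tail [Tail [Item num]] - [Item num]] - [Item num]]]]
  [Expr [Tail [Tail num / [Tail [Tail [Item num]] - [Item num]]] - [Item num]]]
  [Expr [Tail [Tail [Tail num / [Tail [Item num]]] - [Item num]] - [Item num]]]
  [Expr [Expr [Tail [Item num]]] / [Tail [Tail [Tail [Item num]] - [Item num]] - [Item num]]]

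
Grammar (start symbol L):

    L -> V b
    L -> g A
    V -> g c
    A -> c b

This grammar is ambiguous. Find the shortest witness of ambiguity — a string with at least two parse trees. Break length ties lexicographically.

length 3: g c b has 2 parse trees

Two derivations of g c b:
  L ⇒ V b ⇒ g c b
  L ⇒ g A ⇒ g c b

g c b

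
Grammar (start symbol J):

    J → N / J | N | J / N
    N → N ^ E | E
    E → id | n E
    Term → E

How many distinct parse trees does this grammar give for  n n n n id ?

Parse trees for n n n n id:
  [J [N [E n [E n [E n [E n [E id]]]]]]]

1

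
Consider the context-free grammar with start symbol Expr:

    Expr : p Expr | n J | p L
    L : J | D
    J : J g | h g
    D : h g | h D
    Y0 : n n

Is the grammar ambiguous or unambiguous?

Ambiguous

Witness: p h g

Derivation 1: Expr ⇒ p L ⇒ p J ⇒ p h g
Derivation 2: Expr ⇒ p L ⇒ p D ⇒ p h g

Two distinct leftmost derivations for the same string.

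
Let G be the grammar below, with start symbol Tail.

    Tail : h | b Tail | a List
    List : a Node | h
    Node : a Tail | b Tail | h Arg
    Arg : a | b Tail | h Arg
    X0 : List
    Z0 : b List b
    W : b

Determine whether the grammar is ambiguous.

Unambiguous

(X0, Z0, W are unreachable from Tail, so their rules don't affect L(Tail).) Restricted to the reachable nonterminals, every rule has the form A → t or A → t B, and no two rules for the same A share a first terminal. The grammar encodes a DFA — one run per string.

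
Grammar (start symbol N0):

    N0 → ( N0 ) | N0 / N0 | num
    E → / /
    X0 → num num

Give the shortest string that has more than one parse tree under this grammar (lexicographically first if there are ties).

num / num / num

length 1: no string has ≥2 trees
length 3: no string has ≥2 trees
length 5: num / num / num has 2 parse trees

Two derivations of num / num / num:
  N0 ⇒ N0 / N0 ⇒ N0 / N0 / N0 ⇒ num / N0 / N0 ⇒ num / num / N0 ⇒ num / num / num
  N0 ⇒ N0 / N0 ⇒ num / N0 ⇒ num / N0 / N0 ⇒ num / num / N0 ⇒ num / num / num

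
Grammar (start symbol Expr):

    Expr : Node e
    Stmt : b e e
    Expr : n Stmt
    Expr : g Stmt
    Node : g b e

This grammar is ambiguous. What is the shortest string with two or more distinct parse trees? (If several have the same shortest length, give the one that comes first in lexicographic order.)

g b e e

length 4: g b e e has 2 parse trees

Two derivations of g b e e:
  Expr ⇒ Node e ⇒ g b e e
  Expr ⇒ g Stmt ⇒ g b e e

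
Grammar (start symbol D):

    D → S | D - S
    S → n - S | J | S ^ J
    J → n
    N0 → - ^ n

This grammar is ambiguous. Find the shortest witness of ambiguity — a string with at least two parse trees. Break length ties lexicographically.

length 1: no string has ≥2 trees
length 3: n - n has 2 parse trees

Two derivations of n - n:
  D ⇒ S ⇒ n - S ⇒ n - J ⇒ n - n
  D ⇒ D - S ⇒ S - S ⇒ J - S ⇒ n - S ⇒ n - J ⇒ n - n

n - n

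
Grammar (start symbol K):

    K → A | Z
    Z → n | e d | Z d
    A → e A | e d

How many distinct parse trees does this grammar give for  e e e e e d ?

1

Parse trees for e e e e e d:
  [K [A e [A e [A e [A e [A e d]]]]]]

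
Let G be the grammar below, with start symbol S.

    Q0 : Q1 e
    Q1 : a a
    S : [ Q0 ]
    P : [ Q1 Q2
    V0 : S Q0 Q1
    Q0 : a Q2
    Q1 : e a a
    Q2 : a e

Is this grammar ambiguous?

Ambiguous

Witness: [ a a e ]

Derivation 1: S ⇒ [ Q0 ] ⇒ [ Q1 e ] ⇒ [ a a e ]
Derivation 2: S ⇒ [ Q0 ] ⇒ [ a Q2 ] ⇒ [ a a e ]

Two distinct leftmost derivations for the same string.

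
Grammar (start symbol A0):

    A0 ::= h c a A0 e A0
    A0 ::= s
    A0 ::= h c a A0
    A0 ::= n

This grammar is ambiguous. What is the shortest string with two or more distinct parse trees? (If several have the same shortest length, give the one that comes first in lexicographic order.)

length 1: no string has ≥2 trees
length 4: no string has ≥2 trees
length 6: no string has ≥2 trees
length 7: no string has ≥2 trees
length 9: h c a h c a n e n has 2 parse trees

Two derivations of h c a h c a n e n:
  A0 ⇒ h c a A0 e A0 ⇒ h c a h c a A0 e A0 ⇒ h c a h c a n e A0 ⇒ h c a h c a n e n
  A0 ⇒ h c a A0 ⇒ h c a h c a A0 e A0 ⇒ h c a h c a n e A0 ⇒ h c a h c a n e n

h c a h c a n e n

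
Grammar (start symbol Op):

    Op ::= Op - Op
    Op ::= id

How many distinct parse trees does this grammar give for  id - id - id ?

Parse trees for id - id - id:
  [Op [Op id] - [Op [Op id] - [Op id]]]
  [Op [Op [Op id] - [Op id]] - [Op id]]

2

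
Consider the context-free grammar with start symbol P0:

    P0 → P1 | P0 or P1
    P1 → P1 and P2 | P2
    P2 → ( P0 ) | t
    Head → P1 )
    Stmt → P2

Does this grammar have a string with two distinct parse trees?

Unambiguous

Only P0, P1, P2 are reachable from P0; ignoring the rest: This is a standard precedence ladder (P0 over P1 over P2), with each level left-recursive on its own operator ('or' at P0, 'and' at P1). That structure is LR(1), hence unambiguous.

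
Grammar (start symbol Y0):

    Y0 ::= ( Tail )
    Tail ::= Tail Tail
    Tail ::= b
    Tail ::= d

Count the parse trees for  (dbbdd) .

14

Parse trees for (dbbdd) (showing first 6 of 14):
  [Y0 ( [Tail [Tail d] [Tail [Tail b] [Tail [Tail b] [Tail [Tail d] [Tail d]]]]] )]
  [Y0 ( [Tail [Tail d] [Tail [Tail b] [Tail [Tail [Tail b] [Tail d]] [Tail d]]]] )]
  [Y0 ( [Tail [Tail d] [Tail [Tail [Tail b] [Tail b]] [Tail [Tail d] [Tail d]]]] )]
  [Y0 ( [Tail [Tail d] [Tail [Tail [Tail b] [Tail [Tail b] [Tail d]]] [Tail d]]] )]
  [Y0 ( [Tail [Tail d] [Tail [Tail [Tail [Tail b] [Tail b]] [Tail d]] [Tail d]]] )]
  [Y0 ( [Tail [Tail [Tail d] [Tail b]] [Tail [Tail b] [Tail [Tail d] [Tail d]]]] )]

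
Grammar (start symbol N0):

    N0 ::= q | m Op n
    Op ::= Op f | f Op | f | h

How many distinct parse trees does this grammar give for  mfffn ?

4

Parse trees for mfffn:
  [N0 m [Op [Op [Op f] f] f] n]
  [N0 m [Op [Op f [Op f]] f] n]
  [N0 m [Op f [Op [Op f] f]] n]
  [N0 m [Op f [Op f [Op f]]] n]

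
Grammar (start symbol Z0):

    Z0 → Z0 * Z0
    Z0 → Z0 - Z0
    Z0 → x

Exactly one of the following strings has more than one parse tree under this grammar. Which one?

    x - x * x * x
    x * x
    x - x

x - x * x * x

x - x * x * x: 5 trees
x * x: 1 tree
x - x: 1 tree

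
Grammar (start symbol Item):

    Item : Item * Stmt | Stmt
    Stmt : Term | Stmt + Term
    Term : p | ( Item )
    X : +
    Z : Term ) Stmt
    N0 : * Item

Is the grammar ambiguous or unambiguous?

Only Item, Stmt, Term are reachable from Item; ignoring the rest: The grammar is stratified — Item handles '*' (left-recursive), Stmt handles '+', Term atoms. Each operator has a fixed associativity and precedence level, so every string has one parse.

Unambiguous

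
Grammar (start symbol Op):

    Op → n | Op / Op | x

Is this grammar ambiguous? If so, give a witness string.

Witness: n / n / n

Derivation 1: Op ⇒ Op / Op ⇒ n / Op ⇒ n / Op / Op ⇒ n / n / Op ⇒ n / n / n
Derivation 2: Op ⇒ Op / Op ⇒ Op / Op / Op ⇒ n / Op / Op ⇒ n / n / Op ⇒ n / n / n

Two distinct leftmost derivations for the same string.

Ambiguous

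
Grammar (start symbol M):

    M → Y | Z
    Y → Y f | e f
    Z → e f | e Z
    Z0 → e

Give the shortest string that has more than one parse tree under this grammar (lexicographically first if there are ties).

length 2: e f has 2 parse trees

Two derivations of e f:
  M ⇒ Y ⇒ e f
  M ⇒ Z ⇒ e f

e f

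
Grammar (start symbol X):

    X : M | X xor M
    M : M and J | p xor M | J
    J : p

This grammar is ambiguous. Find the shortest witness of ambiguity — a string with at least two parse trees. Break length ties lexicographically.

p xor p

length 1: no string has ≥2 trees
length 3: p xor p has 2 parse trees

Two derivations of p xor p:
  X ⇒ M ⇒ p xor M ⇒ p xor J ⇒ p xor p
  X ⇒ X xor M ⇒ M xor M ⇒ J xor M ⇒ p xor M ⇒ p xor J ⇒ p xor p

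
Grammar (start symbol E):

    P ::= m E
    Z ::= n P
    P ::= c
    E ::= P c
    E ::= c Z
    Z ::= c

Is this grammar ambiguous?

Witness: c c

Derivation 1: E ⇒ P c ⇒ c c
Derivation 2: E ⇒ c Z ⇒ c c

Two distinct leftmost derivations for the same string.

Ambiguous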